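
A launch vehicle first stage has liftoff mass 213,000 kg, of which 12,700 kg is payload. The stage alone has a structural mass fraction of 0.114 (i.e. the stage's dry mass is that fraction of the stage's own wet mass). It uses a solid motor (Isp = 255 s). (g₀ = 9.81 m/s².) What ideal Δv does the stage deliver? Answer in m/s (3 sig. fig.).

Δv ≈ 4480 m/s

Stage wet mass = m₀ − payload = 213,000 − 12,700 = 200,300 kg.
Stage dry mass = ε × stage wet mass = 0.114 × 200,300 = 22,834.2 kg.
Burnout mass m_f = stage dry + payload = 22,834.2 + 12,700 = 35,534.2 kg.
v_e = Isp · g₀ = 255 × 9.81 = 2501.6 m/s.
Δv = v_e · ln(213,000/35,534.2) = 2501.6 × ln(5.994) = 2501.6 × 1.7908 ≈ 4480 m/s.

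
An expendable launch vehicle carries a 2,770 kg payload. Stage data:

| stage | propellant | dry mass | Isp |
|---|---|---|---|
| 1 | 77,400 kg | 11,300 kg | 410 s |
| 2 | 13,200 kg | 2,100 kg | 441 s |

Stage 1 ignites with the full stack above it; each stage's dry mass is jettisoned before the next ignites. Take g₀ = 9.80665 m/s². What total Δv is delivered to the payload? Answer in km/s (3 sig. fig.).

Ignition mass of stage 1 = 77,400+11,300 + 13,200+2,100 + 2,770 = 106,770 kg.
Stage 1: m₀ = 106,770 kg, m_f = 106,770 − 77,400 = 29,370 kg; Δv = 410×9.80665×ln(3.635) = 4020.7×1.2907 ≈ 5190 m/s.
Stage 2: m₀ = 18,070 kg, m_f = 18,070 − 13,200 = 4,870 kg; Δv = 441×9.80665×ln(3.71) = 4324.7×1.3112 ≈ 5670 m/s.
Total Δv = 5190 + 5670 = 10860 m/s.

Δv ≈ 10.9 km/s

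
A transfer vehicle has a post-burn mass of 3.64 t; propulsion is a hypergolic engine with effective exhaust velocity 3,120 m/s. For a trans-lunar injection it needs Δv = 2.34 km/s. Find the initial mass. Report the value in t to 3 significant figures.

Rocket equation: m₀/m_f = exp(Δv / v_e) = exp(2340 / 3120.0) = exp(0.7500) = 2.1170.
m₀ = m_f × 2.1170 = 3.64 × 2.1170 = 7.70588 t.

initial mass ≈ 7.71 t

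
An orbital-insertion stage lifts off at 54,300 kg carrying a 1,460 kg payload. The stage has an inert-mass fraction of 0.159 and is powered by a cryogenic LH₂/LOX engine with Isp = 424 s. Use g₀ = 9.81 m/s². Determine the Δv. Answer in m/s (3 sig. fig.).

Stage wet mass = m₀ − payload = 54,300 − 1,460 = 52,840 kg.
Stage dry mass = ε × stage wet mass = 0.159 × 52,840 = 8,401.56 kg.
Burnout mass m_f = stage dry + payload = 8,401.56 + 1,460 = 9,861.56 kg.
v_e = Isp · g₀ = 424 × 9.81 = 4159.4 m/s.
Δv = v_e · ln(54,300/9,861.56) = 4159.4 × ln(5.506) = 4159.4 × 1.7059 ≈ 7096 m/s.

Δv ≈ 7100 m/s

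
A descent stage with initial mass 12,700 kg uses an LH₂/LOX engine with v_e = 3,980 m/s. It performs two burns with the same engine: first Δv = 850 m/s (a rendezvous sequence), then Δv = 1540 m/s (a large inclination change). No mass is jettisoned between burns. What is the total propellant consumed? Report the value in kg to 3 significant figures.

total propellant consumed ≈ 5730 kg

After the first burn: m = 12700 × exp(−850/3980.0) = 12700 × 0.80770 = 10,257.8 kg.
After the second burn: m = 10,257.8 × exp(−1540/3980.0) = 10,257.8 × 0.67914 = 6,966.48 kg.
Total propellant = m₀ − m_final = 12700 − 6,966.48 = 5,733.52 kg.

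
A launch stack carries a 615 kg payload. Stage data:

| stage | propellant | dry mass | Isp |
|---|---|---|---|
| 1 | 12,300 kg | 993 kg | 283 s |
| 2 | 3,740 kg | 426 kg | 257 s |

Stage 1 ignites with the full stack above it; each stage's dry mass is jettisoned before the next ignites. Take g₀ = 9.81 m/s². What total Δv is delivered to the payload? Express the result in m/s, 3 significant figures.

Ignition mass of stage 1 = 12,300+993 + 3,740+426 + 615 = 18,074 kg.
Stage 1: m₀ = 18,074 kg, m_f = 18,074 − 12,300 = 5,774 kg; Δv = 283×9.81×ln(3.13) = 2776.2×1.1411 ≈ 3168 m/s.
Stage 2: m₀ = 4,781 kg, m_f = 4,781 − 3,740 = 1,041 kg; Δv = 257×9.81×ln(4.593) = 2521.2×1.5245 ≈ 3843 m/s.
Total Δv = 3168 + 3843 = 7011 m/s.

Δv ≈ 7010 m/s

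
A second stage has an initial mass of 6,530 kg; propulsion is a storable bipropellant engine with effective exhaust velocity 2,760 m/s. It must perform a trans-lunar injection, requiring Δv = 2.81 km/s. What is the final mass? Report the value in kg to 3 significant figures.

m₀/m_f = exp(Δv / v_e) = exp(2810 / 2760.0) = exp(1.0181) = 2.7680.
m_f = m₀ / 2.7680 = 6,530 / 2.7680 = 2,359.1 kg.

final mass ≈ 2360 kg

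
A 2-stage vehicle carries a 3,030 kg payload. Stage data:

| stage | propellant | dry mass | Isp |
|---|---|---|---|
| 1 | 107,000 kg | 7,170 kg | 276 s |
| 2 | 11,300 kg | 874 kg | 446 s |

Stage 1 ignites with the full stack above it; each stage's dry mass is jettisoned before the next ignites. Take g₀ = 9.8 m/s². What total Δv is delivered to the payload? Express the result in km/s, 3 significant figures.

Ignition mass of stage 1 = 107,000+7,170 + 11,300+874 + 3,030 = 129,374 kg.
Stage 1: m₀ = 129,374 kg, m_f = 129,374 − 107,000 = 22,374 kg; Δv = 276×9.8×ln(5.782) = 2704.8×1.7548 ≈ 4746 m/s.
Stage 2: m₀ = 15,204 kg, m_f = 15,204 − 11,300 = 3,904 kg; Δv = 446×9.8×ln(3.894) = 4370.8×1.3596 ≈ 5942 m/s.
Total Δv = 4746 + 5942 = 10688 m/s.

Δv ≈ 10.7 km/s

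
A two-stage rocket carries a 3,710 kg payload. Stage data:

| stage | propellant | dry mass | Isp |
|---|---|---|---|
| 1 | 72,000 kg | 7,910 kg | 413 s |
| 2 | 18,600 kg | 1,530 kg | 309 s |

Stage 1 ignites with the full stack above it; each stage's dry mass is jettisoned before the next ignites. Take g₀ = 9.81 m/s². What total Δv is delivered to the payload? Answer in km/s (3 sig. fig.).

Ignition mass of stage 1 = 72,000+7,910 + 18,600+1,530 + 3,710 = 103,750 kg.
Stage 1: m₀ = 103,750 kg, m_f = 103,750 − 72,000 = 31,750 kg; Δv = 413×9.81×ln(3.268) = 4051.5×1.1841 ≈ 4797 m/s.
Stage 2: m₀ = 23,840 kg, m_f = 23,840 − 18,600 = 5,240 kg; Δv = 309×9.81×ln(4.55) = 3031.3×1.5150 ≈ 4593 m/s.
Total Δv = 4797 + 4593 = 9390 m/s.

Δv ≈ 9.39 km/s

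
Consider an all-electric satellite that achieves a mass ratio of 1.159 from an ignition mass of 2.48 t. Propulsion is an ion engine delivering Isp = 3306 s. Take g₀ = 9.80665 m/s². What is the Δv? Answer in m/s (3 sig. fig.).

Δv ≈ 4780 m/s

v_e = Isp · g₀ = 3306 × 9.80665 = 32420.8 m/s.
From the ideal rocket equation, Δv = v_e · ln(1.159) = 32420.8 × 0.1476 ≈ 4783.9 m/s.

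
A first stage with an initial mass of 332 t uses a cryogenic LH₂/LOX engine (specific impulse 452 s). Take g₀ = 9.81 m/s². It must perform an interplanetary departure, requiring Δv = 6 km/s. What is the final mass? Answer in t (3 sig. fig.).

final mass ≈ 85.8 t

v_e = Isp · g₀ = 452 × 9.81 = 4434.1 m/s.
m₀/m_f = exp(Δv / v_e) = exp(6000 / 4434.1) = exp(1.3531) = 3.8696.
m_f = m₀ / 3.8696 = 332 / 3.8696 = 85.797 t.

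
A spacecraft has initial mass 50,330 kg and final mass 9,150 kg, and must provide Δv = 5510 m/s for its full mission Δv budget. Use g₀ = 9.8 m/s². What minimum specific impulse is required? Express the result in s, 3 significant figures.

ln(m₀/m_f) = ln(50330/9150) = ln(5.501) = 1.7048.
Using Δv = v_e ln(m₀/m_f): v_e = Δv / ln(m₀/m_f) = 5510 / 1.7048 = 3232.0 m/s.
Isp = v_e / g₀ = 3232.0 / 9.8 = 329.8 s.

Isp ≈ 330 s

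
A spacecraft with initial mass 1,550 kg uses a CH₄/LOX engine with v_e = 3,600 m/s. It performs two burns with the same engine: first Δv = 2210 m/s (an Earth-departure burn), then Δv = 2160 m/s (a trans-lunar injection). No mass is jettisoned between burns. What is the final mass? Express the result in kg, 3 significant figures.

final mass ≈ 460 kg

After the first burn: m = 1550 × exp(−2210/3600.0) = 1550 × 0.54124 = 838.922 kg.
After the second burn: m = 838.922 × exp(−2160/3600.0) = 838.922 × 0.54881 = 460.409 kg.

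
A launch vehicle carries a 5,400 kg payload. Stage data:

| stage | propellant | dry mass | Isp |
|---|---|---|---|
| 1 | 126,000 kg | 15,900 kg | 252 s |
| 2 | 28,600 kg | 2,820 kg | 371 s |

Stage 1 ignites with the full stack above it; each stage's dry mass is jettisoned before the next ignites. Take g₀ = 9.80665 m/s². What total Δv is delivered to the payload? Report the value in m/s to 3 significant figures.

Ignition mass of stage 1 = 126,000+15,900 + 28,600+2,820 + 5,400 = 178,720 kg.
Stage 1: m₀ = 178,720 kg, m_f = 178,720 − 126,000 = 52,720 kg; Δv = 252×9.80665×ln(3.39) = 2471.3×1.2208 ≈ 3017 m/s.
Stage 2: m₀ = 36,820 kg, m_f = 36,820 − 28,600 = 8,220 kg; Δv = 371×9.80665×ln(4.479) = 3638.3×1.4995 ≈ 5455 m/s.
Total Δv = 3017 + 5455 = 8472 m/s.

Δv ≈ 8470 m/s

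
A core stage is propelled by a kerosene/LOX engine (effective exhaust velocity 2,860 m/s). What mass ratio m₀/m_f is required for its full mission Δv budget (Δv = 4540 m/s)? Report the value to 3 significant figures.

mass ratio ≈ 4.89

m₀/m_f = exp(Δv / v_e) = exp(4540 / 2860.0) = exp(1.5874) = 4.8911.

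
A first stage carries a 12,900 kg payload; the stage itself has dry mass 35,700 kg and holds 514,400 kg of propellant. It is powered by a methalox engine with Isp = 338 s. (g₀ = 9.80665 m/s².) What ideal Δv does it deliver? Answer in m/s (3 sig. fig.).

Δv ≈ 8120 m/s

v_e = Isp · g₀ = 338 × 9.80665 = 3314.6 m/s.
m₀ = payload + dry + propellant = 12,900 + 35,700 + 514,400 = 563,000 kg.
m_f = payload + dry = 12,900 + 35,700 = 48,600 kg.
Using Δv = v_e ln(m₀/m_f): Δv = v_e · ln(m₀/m_f) = 3314.6 × ln(11.58) = 3314.6 × 2.4497 ≈ 8119.7 m/s.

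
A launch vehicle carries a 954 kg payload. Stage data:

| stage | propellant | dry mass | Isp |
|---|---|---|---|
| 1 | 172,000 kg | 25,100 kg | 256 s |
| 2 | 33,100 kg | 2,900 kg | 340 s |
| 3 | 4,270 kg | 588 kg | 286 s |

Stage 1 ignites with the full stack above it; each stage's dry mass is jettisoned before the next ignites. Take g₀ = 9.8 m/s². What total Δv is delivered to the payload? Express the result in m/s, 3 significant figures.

Ignition mass of stage 1 = 172,000+25,100 + 33,100+2,900 + 4,270+588 + 954 = 238,912 kg.
Stage 1: m₀ = 238,912 kg, m_f = 238,912 − 172,000 = 66,912 kg; Δv = 256×9.8×ln(3.571) = 2508.8×1.2727 ≈ 3193 m/s.
Stage 2: m₀ = 41,812 kg, m_f = 41,812 − 33,100 = 8,712 kg; Δv = 340×9.8×ln(4.799) = 3332.0×1.5685 ≈ 5226 m/s.
Stage 3: m₀ = 5,812 kg, m_f = 5,812 − 4,270 = 1,542 kg; Δv = 286×9.8×ln(3.769) = 2802.8×1.3268 ≈ 3719 m/s.
Total Δv = 3193 + 5226 + 3719 = 12138 m/s.

Δv ≈ 12100 m/s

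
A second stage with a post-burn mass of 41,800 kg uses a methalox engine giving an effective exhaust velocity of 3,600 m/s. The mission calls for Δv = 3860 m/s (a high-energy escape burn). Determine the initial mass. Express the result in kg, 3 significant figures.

Rocket equation: m₀/m_f = exp(Δv / v_e) = exp(3860 / 3600.0) = exp(1.0722) = 2.9219.
m₀ = m_f × 2.9219 = 41,800 × 2.9219 = 122,135 kg.

initial mass ≈ 122000 kg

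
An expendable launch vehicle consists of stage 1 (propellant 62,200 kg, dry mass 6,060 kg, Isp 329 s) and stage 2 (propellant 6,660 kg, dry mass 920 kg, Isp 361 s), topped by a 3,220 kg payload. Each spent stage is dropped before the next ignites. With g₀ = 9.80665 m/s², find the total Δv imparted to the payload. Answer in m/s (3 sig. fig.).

Ignition mass of stage 1 = 62,200+6,060 + 6,660+920 + 3,220 = 79,060 kg.
Stage 1: m₀ = 79,060 kg, m_f = 79,060 − 62,200 = 16,860 kg; Δv = 329×9.80665×ln(4.689) = 3226.4×1.5453 ≈ 4986 m/s.
Stage 2: m₀ = 10,800 kg, m_f = 10,800 − 6,660 = 4,140 kg; Δv = 361×9.80665×ln(2.609) = 3540.2×0.9589 ≈ 3395 m/s.
Total Δv = 4986 + 3395 = 8381 m/s.

Δv ≈ 8380 m/s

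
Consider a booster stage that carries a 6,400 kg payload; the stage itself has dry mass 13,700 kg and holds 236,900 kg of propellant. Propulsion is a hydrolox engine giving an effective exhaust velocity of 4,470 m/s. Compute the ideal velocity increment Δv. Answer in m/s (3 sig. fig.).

Δv ≈ 11400 m/s

m₀ = payload + dry + propellant = 6,400 + 13,700 + 236,900 = 257,000 kg.
m_f = payload + dry = 6,400 + 13,700 = 20,100 kg.
Rocket equation: Δv = v_e · ln(m₀/m_f) = 4470.0 × ln(12.79) = 4470.0 × 2.5484 ≈ 11391.2 m/s.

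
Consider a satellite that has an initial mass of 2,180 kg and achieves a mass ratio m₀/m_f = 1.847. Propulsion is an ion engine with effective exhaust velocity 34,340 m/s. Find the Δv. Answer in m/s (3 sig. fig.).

Δv ≈ 21100 m/s

Δv = v_e · ln(1.847) = 34340.0 × 0.6136 ≈ 21069.7 m/s.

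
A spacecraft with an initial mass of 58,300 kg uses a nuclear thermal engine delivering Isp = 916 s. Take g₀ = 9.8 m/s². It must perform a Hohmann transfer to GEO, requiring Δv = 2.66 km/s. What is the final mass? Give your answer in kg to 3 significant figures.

v_e = Isp · g₀ = 916 × 9.8 = 8976.8 m/s.
m₀/m_f = exp(Δv / v_e) = exp(2660 / 8976.8) = exp(0.2963) = 1.3449.
m_f = m₀ / 1.3449 = 58,300 / 1.3449 = 43,348.9 kg.

final mass ≈ 43300 kg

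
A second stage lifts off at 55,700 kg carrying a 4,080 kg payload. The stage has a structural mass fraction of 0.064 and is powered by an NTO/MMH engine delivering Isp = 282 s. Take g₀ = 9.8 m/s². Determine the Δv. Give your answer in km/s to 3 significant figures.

Δv ≈ 5.58 km/s

Stage wet mass = m₀ − payload = 55,700 − 4,080 = 51,620 kg.
Stage dry mass = ε × stage wet mass = 0.064 × 51,620 = 3,303.68 kg.
Burnout mass m_f = stage dry + payload = 3,303.68 + 4,080 = 7,383.68 kg.
v_e = Isp · g₀ = 282 × 9.8 = 2763.6 m/s.
Δv = v_e · ln(55,700/7,383.68) = 2763.6 × ln(7.544) = 2763.6 × 2.0207 ≈ 5584 m/s.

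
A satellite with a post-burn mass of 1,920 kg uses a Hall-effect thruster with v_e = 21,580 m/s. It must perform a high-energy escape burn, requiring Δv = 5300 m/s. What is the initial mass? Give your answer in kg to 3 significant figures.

initial mass ≈ 2450 kg

Using Δv = v_e ln(m₀/m_f): m₀/m_f = exp(Δv / v_e) = exp(5300 / 21580.0) = exp(0.2456) = 1.2784.
m₀ = m_f × 1.2784 = 1,920 × 1.2784 = 2,454.53 kg.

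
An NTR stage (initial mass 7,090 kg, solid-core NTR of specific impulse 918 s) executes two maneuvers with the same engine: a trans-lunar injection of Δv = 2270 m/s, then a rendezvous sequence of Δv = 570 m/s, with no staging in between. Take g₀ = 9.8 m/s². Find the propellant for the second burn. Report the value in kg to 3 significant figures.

v_e = Isp · g₀ = 918 × 9.8 = 8996.4 m/s.
After the first burn: m = 7090 × exp(−2270/8996.4) = 7090 × 0.77699 = 5,508.86 kg.
After the second burn: m = 5,508.86 × exp(−570/8996.4) = 5,508.86 × 0.93861 = 5,170.67 kg.
Second-burn propellant = 5,508.86 − 5,170.67 = 338.19 kg.

propellant for the second burn ≈ 338 kg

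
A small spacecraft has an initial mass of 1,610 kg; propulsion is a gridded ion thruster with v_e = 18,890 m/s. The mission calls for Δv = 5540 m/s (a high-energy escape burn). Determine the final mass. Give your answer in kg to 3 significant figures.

final mass ≈ 1200 kg

From the ideal rocket equation, m₀/m_f = exp(Δv / v_e) = exp(5540 / 18890.0) = exp(0.2933) = 1.3408.
m_f = m₀ / 1.3408 = 1,610 / 1.3408 = 1,200.78 kg.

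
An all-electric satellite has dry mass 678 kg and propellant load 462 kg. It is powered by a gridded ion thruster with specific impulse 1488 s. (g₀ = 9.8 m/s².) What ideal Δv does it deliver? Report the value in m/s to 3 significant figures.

Δv ≈ 7580 m/s

v_e = Isp · g₀ = 1488 × 9.8 = 14582.4 m/s.
m₀ = m_dry + m_prop = 678 + 462 = 1,140 kg.
Δv = v_e · ln(m₀/m_f) = 14582.4 × ln(1.681) = 14582.4 × 0.5196 ≈ 7577.5 m/s.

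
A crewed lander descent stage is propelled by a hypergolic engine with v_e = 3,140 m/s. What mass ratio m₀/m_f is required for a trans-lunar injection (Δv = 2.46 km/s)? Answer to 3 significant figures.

Using Δv = v_e ln(m₀/m_f): m₀/m_f = exp(Δv / v_e) = exp(2460 / 3140.0) = exp(0.7834) = 2.1890.

mass ratio ≈ 2.19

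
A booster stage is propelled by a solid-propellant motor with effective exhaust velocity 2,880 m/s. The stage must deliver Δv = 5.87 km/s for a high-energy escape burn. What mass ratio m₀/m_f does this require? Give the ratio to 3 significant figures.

mass ratio ≈ 7.68

From the ideal rocket equation, m₀/m_f = exp(Δv / v_e) = exp(5870 / 2880.0) = exp(2.0382) = 7.6767.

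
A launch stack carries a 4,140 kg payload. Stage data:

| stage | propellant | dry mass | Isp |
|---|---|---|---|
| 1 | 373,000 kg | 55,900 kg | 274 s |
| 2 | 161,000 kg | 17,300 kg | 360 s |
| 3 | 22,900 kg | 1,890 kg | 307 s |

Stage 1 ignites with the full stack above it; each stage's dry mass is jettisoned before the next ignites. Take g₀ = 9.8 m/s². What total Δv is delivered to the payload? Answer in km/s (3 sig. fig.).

Ignition mass of stage 1 = 373,000+55,900 + 161,000+17,300 + 22,900+1,890 + 4,140 = 636,130 kg.
Stage 1: m₀ = 636,130 kg, m_f = 636,130 − 373,000 = 263,130 kg; Δv = 274×9.8×ln(2.418) = 2685.2×0.8828 ≈ 2370 m/s.
Stage 2: m₀ = 207,230 kg, m_f = 207,230 − 161,000 = 46,230 kg; Δv = 360×9.8×ln(4.483) = 3528.0×1.5002 ≈ 5293 m/s.
Stage 3: m₀ = 28,930 kg, m_f = 28,930 − 22,900 = 6,030 kg; Δv = 307×9.8×ln(4.798) = 3008.6×1.5681 ≈ 4718 m/s.
Total Δv = 2370 + 5293 + 4718 = 12381 m/s.

Δv ≈ 12.4 km/s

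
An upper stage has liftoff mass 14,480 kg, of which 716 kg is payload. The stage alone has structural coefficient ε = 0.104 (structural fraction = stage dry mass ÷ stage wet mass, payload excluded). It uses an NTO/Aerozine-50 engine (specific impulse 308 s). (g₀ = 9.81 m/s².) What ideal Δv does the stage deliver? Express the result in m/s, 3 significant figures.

Stage wet mass = m₀ − payload = 14,480 − 716 = 13,764 kg.
Stage dry mass = ε × stage wet mass = 0.104 × 13,764 = 1,431.46 kg.
Burnout mass m_f = stage dry + payload = 1,431.46 + 716 = 2,147.46 kg.
v_e = Isp · g₀ = 308 × 9.81 = 3021.5 m/s.
By the Tsiolkovsky rocket equation, Δv = v_e · ln(14,480/2,147.46) = 3021.5 × ln(6.743) = 3021.5 × 1.9085 ≈ 5766 m/s.

Δv ≈ 5770 m/s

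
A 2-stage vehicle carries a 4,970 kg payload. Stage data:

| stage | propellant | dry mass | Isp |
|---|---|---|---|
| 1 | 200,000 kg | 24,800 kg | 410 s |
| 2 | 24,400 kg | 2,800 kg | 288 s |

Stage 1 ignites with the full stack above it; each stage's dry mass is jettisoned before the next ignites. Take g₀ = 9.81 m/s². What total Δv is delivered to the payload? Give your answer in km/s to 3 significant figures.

Ignition mass of stage 1 = 200,000+24,800 + 24,400+2,800 + 4,970 = 256,970 kg.
Stage 1: m₀ = 256,970 kg, m_f = 256,970 − 200,000 = 56,970 kg; Δv = 410×9.81×ln(4.511) = 4022.1×1.5064 ≈ 6059 m/s.
Stage 2: m₀ = 32,170 kg, m_f = 32,170 − 24,400 = 7,770 kg; Δv = 288×9.81×ln(4.14) = 2825.3×1.4208 ≈ 4014 m/s.
Total Δv = 6059 + 4014 = 10073 m/s.

Δv ≈ 10.1 km/s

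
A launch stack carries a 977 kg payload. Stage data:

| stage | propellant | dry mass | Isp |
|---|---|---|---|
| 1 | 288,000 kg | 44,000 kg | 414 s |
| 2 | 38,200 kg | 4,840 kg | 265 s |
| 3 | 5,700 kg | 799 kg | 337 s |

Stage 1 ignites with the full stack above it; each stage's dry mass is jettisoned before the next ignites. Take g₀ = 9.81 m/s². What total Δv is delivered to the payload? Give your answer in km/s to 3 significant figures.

Ignition mass of stage 1 = 288,000+44,000 + 38,200+4,840 + 5,700+799 + 977 = 382,516 kg.
Stage 1: m₀ = 382,516 kg, m_f = 382,516 − 288,000 = 94,516 kg; Δv = 414×9.81×ln(4.047) = 4061.3×1.3980 ≈ 5678 m/s.
Stage 2: m₀ = 50,516 kg, m_f = 50,516 − 38,200 = 12,316 kg; Δv = 265×9.81×ln(4.102) = 2599.7×1.4114 ≈ 3669 m/s.
Stage 3: m₀ = 7,476 kg, m_f = 7,476 − 5,700 = 1,776 kg; Δv = 337×9.81×ln(4.209) = 3306.0×1.4373 ≈ 4752 m/s.
Total Δv = 5678 + 3669 + 4752 = 14099 m/s.

Δv ≈ 14.1 km/s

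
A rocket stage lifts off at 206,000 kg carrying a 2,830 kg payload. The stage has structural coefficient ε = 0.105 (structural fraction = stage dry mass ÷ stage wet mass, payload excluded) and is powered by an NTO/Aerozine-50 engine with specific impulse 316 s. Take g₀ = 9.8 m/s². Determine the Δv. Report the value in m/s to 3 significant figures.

Stage wet mass = m₀ − payload = 206,000 − 2,830 = 203,170 kg.
Stage dry mass = ε × stage wet mass = 0.105 × 203,170 = 21,332.9 kg.
Burnout mass m_f = stage dry + payload = 21,332.9 + 2,830 = 24,162.9 kg.
v_e = Isp · g₀ = 316 × 9.8 = 3096.8 m/s.
Rocket equation: Δv = v_e · ln(206,000/24,162.9) = 3096.8 × ln(8.525) = 3096.8 × 2.1431 ≈ 6637 m/s.

Δv ≈ 6640 m/s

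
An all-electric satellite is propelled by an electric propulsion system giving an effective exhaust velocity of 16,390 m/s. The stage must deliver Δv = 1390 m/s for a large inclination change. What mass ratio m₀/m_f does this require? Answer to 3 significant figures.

mass ratio ≈ 1.09

From the ideal rocket equation, m₀/m_f = exp(Δv / v_e) = exp(1390 / 16390.0) = exp(0.0848) = 1.0885.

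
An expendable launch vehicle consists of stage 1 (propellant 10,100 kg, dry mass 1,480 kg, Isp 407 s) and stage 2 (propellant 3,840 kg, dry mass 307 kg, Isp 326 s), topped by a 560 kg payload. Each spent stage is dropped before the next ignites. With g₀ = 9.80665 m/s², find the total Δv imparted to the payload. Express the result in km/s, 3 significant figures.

Ignition mass of stage 1 = 10,100+1,480 + 3,840+307 + 560 = 16,287 kg.
Stage 1: m₀ = 16,287 kg, m_f = 16,287 − 10,100 = 6,187 kg; Δv = 407×9.80665×ln(2.632) = 3991.3×0.9679 ≈ 3863 m/s.
Stage 2: m₀ = 4,707 kg, m_f = 4,707 − 3,840 = 867 kg; Δv = 326×9.80665×ln(5.429) = 3197.0×1.6918 ≈ 5409 m/s.
Total Δv = 3863 + 5409 = 9272 m/s.

Δv ≈ 9.27 km/s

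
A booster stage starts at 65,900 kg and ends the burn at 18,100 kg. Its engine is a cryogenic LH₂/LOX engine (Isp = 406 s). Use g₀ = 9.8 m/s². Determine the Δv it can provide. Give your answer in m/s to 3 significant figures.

Δv ≈ 5140 m/s

v_e = Isp · g₀ = 406 × 9.8 = 3978.8 m/s.
Δv = v_e · ln(m₀/m_f) = 3978.8 × ln(3.641) = 3978.8 × 1.2922 ≈ 5141.5 m/s.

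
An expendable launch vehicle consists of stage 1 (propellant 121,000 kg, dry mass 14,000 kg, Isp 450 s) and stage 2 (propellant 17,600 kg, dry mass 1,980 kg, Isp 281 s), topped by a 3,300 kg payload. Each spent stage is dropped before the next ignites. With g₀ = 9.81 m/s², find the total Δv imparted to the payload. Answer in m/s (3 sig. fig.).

Ignition mass of stage 1 = 121,000+14,000 + 17,600+1,980 + 3,300 = 157,880 kg.
Stage 1: m₀ = 157,880 kg, m_f = 157,880 − 121,000 = 36,880 kg; Δv = 450×9.81×ln(4.281) = 4414.5×1.4542 ≈ 6419 m/s.
Stage 2: m₀ = 22,880 kg, m_f = 22,880 − 17,600 = 5,280 kg; Δv = 281×9.81×ln(4.333) = 2756.6×1.4663 ≈ 4042 m/s.
Total Δv = 6419 + 4042 = 10461 m/s.

Δv ≈ 10500 m/s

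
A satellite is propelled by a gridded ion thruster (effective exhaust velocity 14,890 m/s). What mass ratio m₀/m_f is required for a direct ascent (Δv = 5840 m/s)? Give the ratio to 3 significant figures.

mass ratio ≈ 1.48

By the Tsiolkovsky rocket equation, m₀/m_f = exp(Δv / v_e) = exp(5840 / 14890.0) = exp(0.3922) = 1.4802.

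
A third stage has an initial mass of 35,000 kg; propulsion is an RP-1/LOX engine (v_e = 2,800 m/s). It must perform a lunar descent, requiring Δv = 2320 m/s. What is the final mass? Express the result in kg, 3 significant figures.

m₀/m_f = exp(Δv / v_e) = exp(2320 / 2800.0) = exp(0.8286) = 2.2900.
m_f = m₀ / 2.2900 = 35,000 / 2.2900 = 15,283.8 kg.

final mass ≈ 15300 kg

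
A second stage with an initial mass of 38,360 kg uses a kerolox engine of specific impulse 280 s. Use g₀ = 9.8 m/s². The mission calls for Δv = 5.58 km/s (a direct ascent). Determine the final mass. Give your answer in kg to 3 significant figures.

final mass ≈ 5020 kg

v_e = Isp · g₀ = 280 × 9.8 = 2744.0 m/s.
From the ideal rocket equation, m₀/m_f = exp(Δv / v_e) = exp(5580 / 2744.0) = exp(2.0335) = 7.6410.
m_f = m₀ / 7.6410 = 38,360 / 7.6410 = 5,020.29 kg.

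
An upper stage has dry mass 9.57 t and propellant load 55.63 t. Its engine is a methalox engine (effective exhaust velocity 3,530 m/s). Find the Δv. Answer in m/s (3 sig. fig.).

Δv ≈ 6770 m/s

m₀ = m_dry + m_prop = 9.57 + 55.63 = 65.2 t.
By the Tsiolkovsky rocket equation, Δv = v_e · ln(m₀/m_f) = 3530.0 × ln(6.813) = 3530.0 × 1.9188 ≈ 6773.5 m/s.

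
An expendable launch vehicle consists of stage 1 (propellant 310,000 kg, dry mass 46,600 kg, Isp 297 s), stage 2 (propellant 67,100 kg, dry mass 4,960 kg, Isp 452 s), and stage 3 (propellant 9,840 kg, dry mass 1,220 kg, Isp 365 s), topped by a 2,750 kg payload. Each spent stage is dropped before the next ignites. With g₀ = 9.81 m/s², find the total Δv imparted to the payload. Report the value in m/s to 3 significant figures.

Ignition mass of stage 1 = 310,000+46,600 + 67,100+4,960 + 9,840+1,220 + 2,750 = 442,470 kg.
Stage 1: m₀ = 442,470 kg, m_f = 442,470 − 310,000 = 132,470 kg; Δv = 297×9.81×ln(3.34) = 2913.6×1.2060 ≈ 3514 m/s.
Stage 2: m₀ = 85,870 kg, m_f = 85,870 − 67,100 = 18,770 kg; Δv = 452×9.81×ln(4.575) = 4434.1×1.5206 ≈ 6742 m/s.
Stage 3: m₀ = 13,810 kg, m_f = 13,810 − 9,840 = 3,970 kg; Δv = 365×9.81×ln(3.479) = 3580.7×1.2466 ≈ 4464 m/s.
Total Δv = 3514 + 6742 + 4464 = 14720 m/s.

Δv ≈ 14700 m/s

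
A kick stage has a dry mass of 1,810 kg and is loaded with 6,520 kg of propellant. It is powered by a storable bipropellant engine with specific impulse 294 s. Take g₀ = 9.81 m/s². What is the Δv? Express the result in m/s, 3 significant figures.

Δv ≈ 4400 m/s

v_e = Isp · g₀ = 294 × 9.81 = 2884.1 m/s.
m₀ = m_dry + m_prop = 1,810 + 6,520 = 8,330 kg.
Using Δv = v_e ln(m₀/m_f): Δv = v_e · ln(m₀/m_f) = 2884.1 × ln(4.602) = 2884.1 × 1.5265 ≈ 4402.7 m/s.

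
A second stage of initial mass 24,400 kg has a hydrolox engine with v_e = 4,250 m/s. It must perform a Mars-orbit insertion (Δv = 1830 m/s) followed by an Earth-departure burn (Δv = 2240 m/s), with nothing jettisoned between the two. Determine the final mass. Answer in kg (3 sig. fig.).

After the first burn: m = 24400 × exp(−1830/4250.0) = 24400 × 0.65013 = 15,863.2 kg.
After the second burn: m = 15,863.2 × exp(−2240/4250.0) = 15,863.2 × 0.59034 = 9,364.68 kg.

final mass ≈ 9360 kg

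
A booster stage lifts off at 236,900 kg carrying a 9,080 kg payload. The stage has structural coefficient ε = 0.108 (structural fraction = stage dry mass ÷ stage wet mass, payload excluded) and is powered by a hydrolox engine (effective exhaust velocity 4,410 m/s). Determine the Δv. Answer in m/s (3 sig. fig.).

Δv ≈ 8600 m/s

Stage wet mass = m₀ − payload = 236,900 − 9,080 = 227,820 kg.
Stage dry mass = ε × stage wet mass = 0.108 × 227,820 = 24,604.6 kg.
Burnout mass m_f = stage dry + payload = 24,604.6 + 9,080 = 33,684.6 kg.
Rocket equation: Δv = v_e · ln(236,900/33,684.6) = 4410.0 × ln(7.033) = 4410.0 × 1.9506 ≈ 8602 m/s.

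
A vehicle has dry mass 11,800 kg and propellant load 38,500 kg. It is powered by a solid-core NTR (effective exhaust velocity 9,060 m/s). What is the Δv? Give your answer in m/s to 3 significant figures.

m₀ = m_dry + m_prop = 11,800 + 38,500 = 50,300 kg.
Rocket equation: Δv = v_e · ln(m₀/m_f) = 9060.0 × ln(4.263) = 9060.0 × 1.4499 ≈ 13136.1 m/s.

Δv ≈ 13100 m/s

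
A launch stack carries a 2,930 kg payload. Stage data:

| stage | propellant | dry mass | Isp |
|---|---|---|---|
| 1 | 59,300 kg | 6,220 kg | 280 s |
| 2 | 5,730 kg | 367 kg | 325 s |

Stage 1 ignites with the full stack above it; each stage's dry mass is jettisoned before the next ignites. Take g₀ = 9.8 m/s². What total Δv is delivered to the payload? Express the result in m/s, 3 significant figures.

Δv ≈ 7560 m/s

Ignition mass of stage 1 = 59,300+6,220 + 5,730+367 + 2,930 = 74,547 kg.
Stage 1: m₀ = 74,547 kg, m_f = 74,547 − 59,300 = 15,247 kg; Δv = 280×9.8×ln(4.889) = 2744.0×1.5870 ≈ 4355 m/s.
Stage 2: m₀ = 9,027 kg, m_f = 9,027 − 5,730 = 3,297 kg; Δv = 325×9.8×ln(2.738) = 3185.0×1.0072 ≈ 3208 m/s.
Total Δv = 4355 + 3208 = 7563 m/s.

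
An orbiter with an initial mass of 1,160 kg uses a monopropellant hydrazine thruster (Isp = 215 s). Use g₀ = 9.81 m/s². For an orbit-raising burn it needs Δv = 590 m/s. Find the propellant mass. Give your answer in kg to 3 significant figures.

v_e = Isp · g₀ = 215 × 9.81 = 2109.2 m/s.
m₀/m_f = exp(Δv / v_e) = exp(590 / 2109.2) = exp(0.2797) = 1.3228.
m_f = 1,160 / 1.3228 = 876.928 kg, so propellant = m₀ − m_f = 1,160 − 876.928 = 283.072 kg.

propellant mass ≈ 283 kg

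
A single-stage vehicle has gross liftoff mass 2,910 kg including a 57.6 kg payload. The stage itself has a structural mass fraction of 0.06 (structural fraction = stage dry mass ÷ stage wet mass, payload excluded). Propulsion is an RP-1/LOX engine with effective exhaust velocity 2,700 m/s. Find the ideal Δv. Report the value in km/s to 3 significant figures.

Stage wet mass = m₀ − payload = 2,910 − 57.6 = 2,852.4 kg.
Stage dry mass = ε × stage wet mass = 0.06 × 2,852.4 = 171.144 kg.
Burnout mass m_f = stage dry + payload = 171.144 + 57.6 = 228.744 kg.
Δv = v_e · ln(2,910/228.744) = 2700.0 × ln(12.72) = 2700.0 × 2.5433 ≈ 6867 m/s.

Δv ≈ 6.87 km/s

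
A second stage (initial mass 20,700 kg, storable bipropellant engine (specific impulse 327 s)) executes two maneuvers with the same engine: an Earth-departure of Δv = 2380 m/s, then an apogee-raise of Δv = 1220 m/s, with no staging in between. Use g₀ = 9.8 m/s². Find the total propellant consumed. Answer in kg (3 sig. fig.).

v_e = Isp · g₀ = 327 × 9.8 = 3204.6 m/s.
After the first burn: m = 20700 × exp(−2380/3204.6) = 20700 × 0.47584 = 9,849.89 kg.
After the second burn: m = 9,849.89 × exp(−1220/3204.6) = 9,849.89 × 0.68338 = 6,731.22 kg.
Total propellant = m₀ − m_final = 20700 − 6,731.22 = 13,968.78 kg.

total propellant consumed ≈ 14000 kg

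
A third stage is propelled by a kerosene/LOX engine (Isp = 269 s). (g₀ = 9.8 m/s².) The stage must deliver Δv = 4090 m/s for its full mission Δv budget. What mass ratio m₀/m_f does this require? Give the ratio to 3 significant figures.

v_e = Isp · g₀ = 269 × 9.8 = 2636.2 m/s.
Using Δv = v_e ln(m₀/m_f): m₀/m_f = exp(Δv / v_e) = exp(4090 / 2636.2) = exp(1.5515) = 4.7184.

mass ratio ≈ 4.72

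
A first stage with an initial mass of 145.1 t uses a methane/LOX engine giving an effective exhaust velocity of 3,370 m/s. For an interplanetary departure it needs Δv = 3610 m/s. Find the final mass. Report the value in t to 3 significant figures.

final mass ≈ 49.7 t

By the Tsiolkovsky rocket equation, m₀/m_f = exp(Δv / v_e) = exp(3610 / 3370.0) = exp(1.0712) = 2.9189.
m_f = m₀ / 2.9189 = 145.1 / 2.9189 = 49.7105 t.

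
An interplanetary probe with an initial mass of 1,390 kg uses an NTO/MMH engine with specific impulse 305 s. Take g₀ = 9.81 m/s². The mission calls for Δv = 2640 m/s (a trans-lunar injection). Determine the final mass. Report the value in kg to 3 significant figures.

final mass ≈ 575 kg

v_e = Isp · g₀ = 305 × 9.81 = 2992.1 m/s.
Using Δv = v_e ln(m₀/m_f): m₀/m_f = exp(Δv / v_e) = exp(2640 / 2992.1) = exp(0.8823) = 2.4165.
m_f = m₀ / 2.4165 = 1,390 / 2.4165 = 575.212 kg.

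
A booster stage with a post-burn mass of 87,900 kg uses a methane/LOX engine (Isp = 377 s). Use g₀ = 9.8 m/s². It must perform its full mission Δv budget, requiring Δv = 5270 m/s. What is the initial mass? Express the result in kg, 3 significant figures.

v_e = Isp · g₀ = 377 × 9.8 = 3694.6 m/s.
From the ideal rocket equation, m₀/m_f = exp(Δv / v_e) = exp(5270 / 3694.6) = exp(1.4264) = 4.1637.
m₀ = m_f × 4.1637 = 87,900 × 4.1637 = 365,989 kg.

initial mass ≈ 366000 kg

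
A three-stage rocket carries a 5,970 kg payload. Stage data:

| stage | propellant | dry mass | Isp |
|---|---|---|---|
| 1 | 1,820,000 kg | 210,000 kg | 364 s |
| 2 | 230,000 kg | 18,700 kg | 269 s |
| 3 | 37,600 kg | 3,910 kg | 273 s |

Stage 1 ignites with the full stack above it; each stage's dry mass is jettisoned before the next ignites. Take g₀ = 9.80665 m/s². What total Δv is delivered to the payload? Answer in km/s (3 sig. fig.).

Δv ≈ 13.6 km/s

Ignition mass of stage 1 = 1,820,000+210,000 + 230,000+18,700 + 37,600+3,910 + 5,970 = 2,326,180 kg.
Stage 1: m₀ = 2,326,180 kg, m_f = 2,326,180 − 1,820,000 = 506,180 kg; Δv = 364×9.80665×ln(4.596) = 3569.6×1.5251 ≈ 5444 m/s.
Stage 2: m₀ = 296,180 kg, m_f = 296,180 − 230,000 = 66,180 kg; Δv = 269×9.80665×ln(4.475) = 2638.0×1.4986 ≈ 3953 m/s.
Stage 3: m₀ = 47,480 kg, m_f = 47,480 − 37,600 = 9,880 kg; Δv = 273×9.80665×ln(4.806) = 2677.2×1.5698 ≈ 4203 m/s.
Total Δv = 5444 + 3953 + 4203 = 13600 m/s.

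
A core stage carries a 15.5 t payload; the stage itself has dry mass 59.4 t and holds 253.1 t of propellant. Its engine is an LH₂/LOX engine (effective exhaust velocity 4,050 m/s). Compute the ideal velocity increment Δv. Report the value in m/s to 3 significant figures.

Δv ≈ 5980 m/s

m₀ = payload + dry + propellant = 15.5 + 59.4 + 253.1 = 328 t.
m_f = payload + dry = 15.5 + 59.4 = 74.9 t.
Δv = v_e · ln(m₀/m_f) = 4050.0 × ln(4.379) = 4050.0 × 1.4769 ≈ 5981.3 m/s.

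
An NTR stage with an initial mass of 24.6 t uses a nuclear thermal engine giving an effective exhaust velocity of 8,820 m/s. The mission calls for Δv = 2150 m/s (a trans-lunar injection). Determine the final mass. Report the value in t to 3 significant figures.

m₀/m_f = exp(Δv / v_e) = exp(2150 / 8820.0) = exp(0.2438) = 1.2760.
m_f = m₀ / 1.2760 = 24.6 / 1.2760 = 19.279 t.

final mass ≈ 19.3 t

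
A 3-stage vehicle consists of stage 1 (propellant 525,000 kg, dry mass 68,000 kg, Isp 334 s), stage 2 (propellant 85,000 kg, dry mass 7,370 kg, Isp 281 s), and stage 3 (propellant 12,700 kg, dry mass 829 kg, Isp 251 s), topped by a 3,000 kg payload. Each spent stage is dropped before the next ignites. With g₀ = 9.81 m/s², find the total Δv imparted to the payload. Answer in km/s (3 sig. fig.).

Δv ≈ 12.3 km/s

Ignition mass of stage 1 = 525,000+68,000 + 85,000+7,370 + 12,700+829 + 3,000 = 701,899 kg.
Stage 1: m₀ = 701,899 kg, m_f = 701,899 − 525,000 = 176,899 kg; Δv = 334×9.81×ln(3.968) = 3276.5×1.3782 ≈ 4516 m/s.
Stage 2: m₀ = 108,899 kg, m_f = 108,899 − 85,000 = 23,899 kg; Δv = 281×9.81×ln(4.557) = 2756.6×1.5166 ≈ 4181 m/s.
Stage 3: m₀ = 16,529 kg, m_f = 16,529 − 12,700 = 3,829 kg; Δv = 251×9.81×ln(4.317) = 2462.3×1.4625 ≈ 3601 m/s.
Total Δv = 4516 + 4181 + 3601 = 12298 m/s.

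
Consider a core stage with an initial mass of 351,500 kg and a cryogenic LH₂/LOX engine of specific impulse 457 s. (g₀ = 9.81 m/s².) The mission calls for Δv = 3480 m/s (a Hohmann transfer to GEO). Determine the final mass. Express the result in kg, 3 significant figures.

final mass ≈ 162000 kg

v_e = Isp · g₀ = 457 × 9.81 = 4483.2 m/s.
m₀/m_f = exp(Δv / v_e) = exp(3480 / 4483.2) = exp(0.7762) = 2.1733.
m_f = m₀ / 2.1733 = 351,500 / 2.1733 = 161,736 kg.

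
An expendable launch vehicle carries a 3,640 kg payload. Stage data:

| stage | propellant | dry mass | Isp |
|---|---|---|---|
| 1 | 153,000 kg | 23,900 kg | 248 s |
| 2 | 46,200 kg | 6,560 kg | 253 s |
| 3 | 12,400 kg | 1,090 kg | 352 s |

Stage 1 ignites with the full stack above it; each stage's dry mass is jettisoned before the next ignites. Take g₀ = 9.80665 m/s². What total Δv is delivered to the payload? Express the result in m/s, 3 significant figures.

Ignition mass of stage 1 = 153,000+23,900 + 46,200+6,560 + 12,400+1,090 + 3,640 = 246,790 kg.
Stage 1: m₀ = 246,790 kg, m_f = 246,790 − 153,000 = 93,790 kg; Δv = 248×9.80665×ln(2.631) = 2432.0×0.9675 ≈ 2353 m/s.
Stage 2: m₀ = 69,890 kg, m_f = 69,890 − 46,200 = 23,690 kg; Δv = 253×9.80665×ln(2.95) = 2481.1×1.0819 ≈ 2684 m/s.
Stage 3: m₀ = 17,130 kg, m_f = 17,130 − 12,400 = 4,730 kg; Δv = 352×9.80665×ln(3.622) = 3451.9×1.2869 ≈ 4442 m/s.
Total Δv = 2353 + 2684 + 4442 = 9479 m/s.

Δv ≈ 9480 m/s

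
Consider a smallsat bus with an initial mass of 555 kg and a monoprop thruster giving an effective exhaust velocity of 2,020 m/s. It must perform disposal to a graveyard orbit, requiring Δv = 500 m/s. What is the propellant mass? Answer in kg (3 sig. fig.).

m₀/m_f = exp(Δv / v_e) = exp(500 / 2020.0) = exp(0.2475) = 1.2809.
m_f = 555 / 1.2809 = 433.289 kg, so propellant = m₀ − m_f = 555 − 433.289 = 121.711 kg.

propellant mass ≈ 122 kg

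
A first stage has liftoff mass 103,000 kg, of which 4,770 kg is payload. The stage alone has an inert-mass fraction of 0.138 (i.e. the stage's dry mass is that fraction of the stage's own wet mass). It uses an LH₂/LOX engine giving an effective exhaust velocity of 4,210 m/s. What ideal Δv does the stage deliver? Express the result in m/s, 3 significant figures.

Δv ≈ 7270 m/s

Stage wet mass = m₀ − payload = 103,000 − 4,770 = 98,230 kg.
Stage dry mass = ε × stage wet mass = 0.138 × 98,230 = 13,555.7 kg.
Burnout mass m_f = stage dry + payload = 13,555.7 + 4,770 = 18,325.7 kg.
Δv = v_e · ln(103,000/18,325.7) = 4210.0 × ln(5.621) = 4210.0 × 1.7264 ≈ 7268 m/s.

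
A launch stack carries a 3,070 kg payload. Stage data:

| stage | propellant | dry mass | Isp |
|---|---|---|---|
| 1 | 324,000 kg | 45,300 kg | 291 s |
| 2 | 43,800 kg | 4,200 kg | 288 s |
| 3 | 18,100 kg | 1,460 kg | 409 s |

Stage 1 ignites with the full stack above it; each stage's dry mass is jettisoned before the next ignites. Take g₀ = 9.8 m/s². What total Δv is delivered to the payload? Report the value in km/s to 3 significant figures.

Δv ≈ 13.0 km/s

Ignition mass of stage 1 = 324,000+45,300 + 43,800+4,200 + 18,100+1,460 + 3,070 = 439,930 kg.
Stage 1: m₀ = 439,930 kg, m_f = 439,930 − 324,000 = 115,930 kg; Δv = 291×9.8×ln(3.795) = 2851.8×1.3336 ≈ 3803 m/s.
Stage 2: m₀ = 70,630 kg, m_f = 70,630 − 43,800 = 26,830 kg; Δv = 288×9.8×ln(2.633) = 2822.4×0.9679 ≈ 2732 m/s.
Stage 3: m₀ = 22,630 kg, m_f = 22,630 − 18,100 = 4,530 kg; Δv = 409×9.8×ln(4.996) = 4008.2×1.6086 ≈ 6447 m/s.
Total Δv = 3803 + 2732 + 6447 = 12982 m/s.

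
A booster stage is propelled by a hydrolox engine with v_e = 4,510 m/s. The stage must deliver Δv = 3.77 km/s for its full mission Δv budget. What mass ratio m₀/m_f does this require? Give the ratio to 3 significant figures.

m₀/m_f = exp(Δv / v_e) = exp(3770 / 4510.0) = exp(0.8359) = 2.3069.

mass ratio ≈ 2.31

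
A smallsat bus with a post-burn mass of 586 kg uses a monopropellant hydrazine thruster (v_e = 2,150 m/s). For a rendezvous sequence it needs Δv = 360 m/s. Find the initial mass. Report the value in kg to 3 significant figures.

initial mass ≈ 693 kg

m₀/m_f = exp(Δv / v_e) = exp(360 / 2150.0) = exp(0.1674) = 1.1823.
m₀ = m_f × 1.1823 = 586 × 1.1823 = 692.828 kg.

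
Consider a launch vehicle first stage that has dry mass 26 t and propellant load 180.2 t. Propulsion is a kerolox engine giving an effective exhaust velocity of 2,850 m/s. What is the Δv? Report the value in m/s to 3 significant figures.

m₀ = m_dry + m_prop = 26 + 180.2 = 206.2 t.
Rocket equation: Δv = v_e · ln(m₀/m_f) = 2850.0 × ln(7.931) = 2850.0 × 2.0708 ≈ 5901.6 m/s.

Δv ≈ 5900 m/s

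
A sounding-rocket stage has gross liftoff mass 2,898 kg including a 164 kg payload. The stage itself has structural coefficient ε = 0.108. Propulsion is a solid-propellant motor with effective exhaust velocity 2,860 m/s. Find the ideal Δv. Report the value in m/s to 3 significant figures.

Stage wet mass = m₀ − payload = 2,898 − 164 = 2,734 kg.
Stage dry mass = ε × stage wet mass = 0.108 × 2,734 = 295.272 kg.
Burnout mass m_f = stage dry + payload = 295.272 + 164 = 459.272 kg.
Δv = v_e · ln(2,898/459.272) = 2860.0 × ln(6.31) = 2860.0 × 1.8421 ≈ 5269 m/s.

Δv ≈ 5270 m/s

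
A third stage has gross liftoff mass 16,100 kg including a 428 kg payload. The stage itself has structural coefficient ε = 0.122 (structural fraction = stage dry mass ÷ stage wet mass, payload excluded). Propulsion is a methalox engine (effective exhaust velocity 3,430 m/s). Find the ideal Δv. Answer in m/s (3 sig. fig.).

Stage wet mass = m₀ − payload = 16,100 − 428 = 15,672 kg.
Stage dry mass = ε × stage wet mass = 0.122 × 15,672 = 1,911.98 kg.
Burnout mass m_f = stage dry + payload = 1,911.98 + 428 = 2,339.98 kg.
Δv = v_e · ln(16,100/2,339.98) = 3430.0 × ln(6.88) = 3430.0 × 1.9287 ≈ 6615 m/s.

Δv ≈ 6620 m/s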